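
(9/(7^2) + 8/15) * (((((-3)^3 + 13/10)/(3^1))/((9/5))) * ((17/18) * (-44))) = 25327093/178605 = 141.81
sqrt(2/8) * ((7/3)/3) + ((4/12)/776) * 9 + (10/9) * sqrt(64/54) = 2743/6984 + 40 * sqrt(6)/81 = 1.60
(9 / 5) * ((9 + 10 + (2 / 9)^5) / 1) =1121963 / 32805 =34.20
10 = 10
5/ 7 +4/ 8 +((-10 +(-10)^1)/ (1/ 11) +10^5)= 1396937/ 14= 99781.21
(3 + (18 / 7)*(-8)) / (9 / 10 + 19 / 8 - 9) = 4920 / 1603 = 3.07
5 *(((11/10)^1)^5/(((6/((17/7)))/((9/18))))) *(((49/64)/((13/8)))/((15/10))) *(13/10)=19165069/28800000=0.67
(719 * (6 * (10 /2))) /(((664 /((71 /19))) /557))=426514395 /6308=67614.84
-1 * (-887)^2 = -786769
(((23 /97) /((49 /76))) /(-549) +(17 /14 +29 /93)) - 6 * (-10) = 9953747123 /161782614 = 61.53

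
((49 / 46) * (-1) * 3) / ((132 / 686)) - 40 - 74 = -132175 / 1012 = -130.61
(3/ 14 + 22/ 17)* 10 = 1795/ 119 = 15.08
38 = 38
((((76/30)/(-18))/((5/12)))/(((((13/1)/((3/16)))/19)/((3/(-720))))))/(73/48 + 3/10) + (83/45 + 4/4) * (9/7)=2296453/627900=3.66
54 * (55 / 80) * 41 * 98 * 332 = 49523859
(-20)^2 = 400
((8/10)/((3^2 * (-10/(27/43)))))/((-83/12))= 72/89225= 0.00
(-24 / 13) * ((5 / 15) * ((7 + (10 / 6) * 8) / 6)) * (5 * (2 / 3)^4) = -2.06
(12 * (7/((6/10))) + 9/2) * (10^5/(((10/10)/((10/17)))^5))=5000000000/4913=1017708.12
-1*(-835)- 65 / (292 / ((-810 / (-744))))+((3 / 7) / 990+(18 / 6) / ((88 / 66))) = 837.01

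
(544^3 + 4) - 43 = 160989145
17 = 17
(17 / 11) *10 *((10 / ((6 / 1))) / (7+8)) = 170 / 99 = 1.72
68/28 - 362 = -2517/7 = -359.57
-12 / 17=-0.71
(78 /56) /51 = 13 /476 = 0.03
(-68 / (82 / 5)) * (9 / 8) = -765 / 164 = -4.66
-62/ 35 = -1.77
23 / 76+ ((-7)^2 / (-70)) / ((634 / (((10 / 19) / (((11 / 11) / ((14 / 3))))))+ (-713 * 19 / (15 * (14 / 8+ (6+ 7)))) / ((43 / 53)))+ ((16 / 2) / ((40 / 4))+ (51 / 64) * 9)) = 73843261741 / 247000824068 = 0.30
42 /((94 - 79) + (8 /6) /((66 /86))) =4158 /1657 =2.51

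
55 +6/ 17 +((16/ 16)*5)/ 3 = 2908/ 51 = 57.02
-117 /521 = -0.22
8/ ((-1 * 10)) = -0.80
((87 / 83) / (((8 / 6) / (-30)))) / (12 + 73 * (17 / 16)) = -31320 / 118939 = -0.26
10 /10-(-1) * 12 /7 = 2.71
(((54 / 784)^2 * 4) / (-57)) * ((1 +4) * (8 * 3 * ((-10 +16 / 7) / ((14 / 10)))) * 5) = 2460375 / 2235331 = 1.10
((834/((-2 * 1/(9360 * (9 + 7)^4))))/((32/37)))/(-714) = 49293803520/119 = 414233643.03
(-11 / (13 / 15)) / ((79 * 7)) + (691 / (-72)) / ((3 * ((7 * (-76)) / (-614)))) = -219219019 / 59007312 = -3.72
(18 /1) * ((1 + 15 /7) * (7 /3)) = 132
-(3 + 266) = -269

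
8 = 8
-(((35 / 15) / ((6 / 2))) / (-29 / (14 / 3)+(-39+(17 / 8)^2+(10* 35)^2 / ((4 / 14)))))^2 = -0.00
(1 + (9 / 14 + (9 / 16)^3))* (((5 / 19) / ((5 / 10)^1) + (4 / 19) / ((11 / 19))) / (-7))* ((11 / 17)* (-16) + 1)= 2.17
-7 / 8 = -0.88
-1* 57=-57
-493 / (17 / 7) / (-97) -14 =-1155 / 97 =-11.91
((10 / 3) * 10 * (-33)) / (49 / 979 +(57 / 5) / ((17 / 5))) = -4576825 / 14159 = -323.24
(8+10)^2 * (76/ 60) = 2052/ 5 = 410.40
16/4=4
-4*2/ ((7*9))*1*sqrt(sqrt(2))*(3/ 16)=-2^(1/ 4)/ 42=-0.03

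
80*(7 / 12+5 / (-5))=-100 / 3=-33.33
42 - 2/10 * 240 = -6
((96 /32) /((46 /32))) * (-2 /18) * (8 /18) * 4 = -256 /621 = -0.41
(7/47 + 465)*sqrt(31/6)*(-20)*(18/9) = -437240*sqrt(186)/141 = -42291.90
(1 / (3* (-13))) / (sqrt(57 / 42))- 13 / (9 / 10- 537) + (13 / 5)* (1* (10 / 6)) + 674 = 1212225 / 1787- sqrt(266) / 741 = 678.34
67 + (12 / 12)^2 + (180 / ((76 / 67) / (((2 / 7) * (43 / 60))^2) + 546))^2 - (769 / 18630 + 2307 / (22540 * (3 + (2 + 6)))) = 3904489747409899554311 / 57378396519974500740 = 68.05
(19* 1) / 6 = 19 / 6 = 3.17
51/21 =17/7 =2.43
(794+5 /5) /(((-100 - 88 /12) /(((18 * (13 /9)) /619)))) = -31005 /99659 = -0.31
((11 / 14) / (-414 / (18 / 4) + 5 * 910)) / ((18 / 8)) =11 / 140427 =0.00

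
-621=-621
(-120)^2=14400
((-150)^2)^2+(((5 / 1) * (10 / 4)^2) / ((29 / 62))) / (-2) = 58724996125 / 116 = 506249966.59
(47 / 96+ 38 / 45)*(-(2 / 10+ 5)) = -24973 / 3600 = -6.94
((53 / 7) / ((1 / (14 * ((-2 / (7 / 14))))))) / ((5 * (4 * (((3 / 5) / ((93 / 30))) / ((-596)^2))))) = -583619888 / 15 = -38907992.53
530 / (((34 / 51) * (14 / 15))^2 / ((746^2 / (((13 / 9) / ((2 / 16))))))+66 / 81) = 671940896625 / 1033043017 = 650.45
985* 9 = 8865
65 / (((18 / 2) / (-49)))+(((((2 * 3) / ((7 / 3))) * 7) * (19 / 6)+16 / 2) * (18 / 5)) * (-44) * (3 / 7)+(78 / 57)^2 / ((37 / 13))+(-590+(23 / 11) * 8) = -49420620211 / 9256401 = -5339.08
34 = 34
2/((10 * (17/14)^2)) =196/1445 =0.14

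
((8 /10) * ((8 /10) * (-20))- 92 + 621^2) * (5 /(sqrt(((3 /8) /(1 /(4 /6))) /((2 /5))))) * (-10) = -7710724 * sqrt(10) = -24383450.25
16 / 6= 8 / 3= 2.67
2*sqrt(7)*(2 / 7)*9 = 36*sqrt(7) / 7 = 13.61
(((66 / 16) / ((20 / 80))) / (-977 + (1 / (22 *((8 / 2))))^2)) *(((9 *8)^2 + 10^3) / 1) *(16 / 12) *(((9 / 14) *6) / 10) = -14223002112 / 264806045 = -53.71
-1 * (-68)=68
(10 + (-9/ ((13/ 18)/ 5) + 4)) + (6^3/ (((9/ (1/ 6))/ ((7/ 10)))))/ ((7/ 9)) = -2906/ 65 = -44.71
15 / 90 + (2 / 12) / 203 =34 / 203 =0.17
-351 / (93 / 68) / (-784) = 1989 / 6076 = 0.33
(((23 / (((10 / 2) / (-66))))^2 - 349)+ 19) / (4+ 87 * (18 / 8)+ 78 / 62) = 284713176 / 623125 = 456.91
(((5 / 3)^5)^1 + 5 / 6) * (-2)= -27.39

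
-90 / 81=-10 / 9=-1.11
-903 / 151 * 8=-47.84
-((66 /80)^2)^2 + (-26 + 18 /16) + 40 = 37534079 /2560000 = 14.66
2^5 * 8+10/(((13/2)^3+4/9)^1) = 1014160/3961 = 256.04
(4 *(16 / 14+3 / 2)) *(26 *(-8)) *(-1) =15392 / 7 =2198.86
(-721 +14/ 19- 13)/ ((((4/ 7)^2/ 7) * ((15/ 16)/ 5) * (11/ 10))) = -15928920/ 209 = -76214.93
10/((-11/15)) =-150/11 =-13.64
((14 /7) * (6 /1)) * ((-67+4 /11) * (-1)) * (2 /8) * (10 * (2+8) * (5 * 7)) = 7696500 /11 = 699681.82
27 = 27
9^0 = 1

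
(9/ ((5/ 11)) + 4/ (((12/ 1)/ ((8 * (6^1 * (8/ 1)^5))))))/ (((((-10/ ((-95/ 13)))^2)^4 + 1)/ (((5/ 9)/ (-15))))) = -44523072870940099/ 30484434728295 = -1460.52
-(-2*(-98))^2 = -38416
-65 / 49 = -1.33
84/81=28/27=1.04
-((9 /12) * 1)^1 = -3 /4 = -0.75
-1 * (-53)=53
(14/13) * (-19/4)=-133/26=-5.12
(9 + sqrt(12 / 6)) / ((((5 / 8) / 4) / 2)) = 64*sqrt(2) / 5 + 576 / 5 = 133.30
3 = 3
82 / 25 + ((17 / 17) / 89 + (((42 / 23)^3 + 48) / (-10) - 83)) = -2304269924 / 27071575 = -85.12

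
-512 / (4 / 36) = -4608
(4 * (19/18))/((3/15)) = 21.11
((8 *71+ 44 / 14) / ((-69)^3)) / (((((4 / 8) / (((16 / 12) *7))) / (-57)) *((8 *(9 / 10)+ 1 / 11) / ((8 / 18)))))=133693120 / 1185588981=0.11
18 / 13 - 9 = -99 / 13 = -7.62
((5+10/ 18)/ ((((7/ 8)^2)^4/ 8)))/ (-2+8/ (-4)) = -1677721600/ 51883209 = -32.34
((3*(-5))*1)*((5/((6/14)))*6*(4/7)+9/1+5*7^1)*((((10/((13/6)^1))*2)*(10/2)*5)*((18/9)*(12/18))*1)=-5040000/13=-387692.31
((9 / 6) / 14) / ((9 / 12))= 1 / 7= 0.14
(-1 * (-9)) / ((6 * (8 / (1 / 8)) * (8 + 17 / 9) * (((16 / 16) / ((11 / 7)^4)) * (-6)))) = -131769 / 54704384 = -0.00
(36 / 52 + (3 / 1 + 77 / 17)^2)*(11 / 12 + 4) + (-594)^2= 15919978211 / 45084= 353118.14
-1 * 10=-10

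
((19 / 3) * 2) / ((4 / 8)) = 76 / 3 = 25.33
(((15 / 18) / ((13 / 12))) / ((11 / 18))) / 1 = 180 / 143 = 1.26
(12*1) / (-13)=-12 / 13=-0.92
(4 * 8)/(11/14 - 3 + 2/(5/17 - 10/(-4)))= -42560/1993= -21.35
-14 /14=-1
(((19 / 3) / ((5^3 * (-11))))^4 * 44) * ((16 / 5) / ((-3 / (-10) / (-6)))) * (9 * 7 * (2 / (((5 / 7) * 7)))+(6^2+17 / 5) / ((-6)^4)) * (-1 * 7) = 216939634576 / 969093017578125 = 0.00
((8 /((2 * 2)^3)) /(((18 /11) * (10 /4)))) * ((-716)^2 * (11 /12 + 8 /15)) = 10221079 /450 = 22713.51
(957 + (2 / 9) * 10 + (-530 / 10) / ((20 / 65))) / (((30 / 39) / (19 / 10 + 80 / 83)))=875456231 / 298800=2929.91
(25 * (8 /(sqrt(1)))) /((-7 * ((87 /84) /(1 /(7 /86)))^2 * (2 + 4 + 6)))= -5916800 /17661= -335.02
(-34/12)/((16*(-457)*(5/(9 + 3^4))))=51/7312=0.01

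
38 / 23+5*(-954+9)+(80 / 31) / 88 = -37044987 / 7843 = -4723.32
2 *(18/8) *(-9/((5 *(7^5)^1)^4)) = -81/99740332872015001250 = -0.00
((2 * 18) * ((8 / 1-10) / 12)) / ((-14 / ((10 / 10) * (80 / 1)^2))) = 19200 / 7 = 2742.86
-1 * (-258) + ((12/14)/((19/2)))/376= 3225519/12502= 258.00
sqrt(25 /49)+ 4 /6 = 29 /21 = 1.38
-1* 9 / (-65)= 9 / 65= 0.14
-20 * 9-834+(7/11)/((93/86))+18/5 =-5165186/5115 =-1009.81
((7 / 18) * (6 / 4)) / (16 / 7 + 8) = 49 / 864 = 0.06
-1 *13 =-13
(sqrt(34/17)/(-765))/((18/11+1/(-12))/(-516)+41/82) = -7568*sqrt(2)/2877335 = -0.00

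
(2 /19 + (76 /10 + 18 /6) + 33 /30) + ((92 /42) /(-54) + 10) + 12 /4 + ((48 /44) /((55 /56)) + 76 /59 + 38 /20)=29.06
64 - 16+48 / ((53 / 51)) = 4992 / 53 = 94.19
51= 51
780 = 780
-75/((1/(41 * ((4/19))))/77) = -947100/19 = -49847.37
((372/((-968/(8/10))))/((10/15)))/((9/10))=-62/121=-0.51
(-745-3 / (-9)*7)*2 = -1485.33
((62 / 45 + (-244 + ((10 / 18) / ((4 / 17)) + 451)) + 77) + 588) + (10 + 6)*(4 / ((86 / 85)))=7267819 / 7740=938.99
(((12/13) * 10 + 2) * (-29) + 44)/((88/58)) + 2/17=-902111/4862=-185.54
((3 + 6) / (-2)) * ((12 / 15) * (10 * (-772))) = 27792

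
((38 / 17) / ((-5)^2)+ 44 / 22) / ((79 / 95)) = 16872 / 6715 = 2.51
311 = 311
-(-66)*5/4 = 165/2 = 82.50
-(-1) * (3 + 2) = 5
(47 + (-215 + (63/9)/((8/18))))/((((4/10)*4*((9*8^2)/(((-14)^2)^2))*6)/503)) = -1225818545/2304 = -532039.30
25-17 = 8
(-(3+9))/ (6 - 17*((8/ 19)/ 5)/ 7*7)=-570/ 217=-2.63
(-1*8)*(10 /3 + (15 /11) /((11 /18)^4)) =-50675440 /483153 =-104.88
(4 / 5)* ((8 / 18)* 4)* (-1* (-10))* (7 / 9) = 896 / 81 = 11.06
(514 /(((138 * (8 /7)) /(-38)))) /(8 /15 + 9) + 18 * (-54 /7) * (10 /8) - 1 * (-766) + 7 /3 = 581.77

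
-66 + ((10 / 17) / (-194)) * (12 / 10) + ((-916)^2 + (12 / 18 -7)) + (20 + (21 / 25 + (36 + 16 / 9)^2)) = 2806390421624 / 3339225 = 840431.66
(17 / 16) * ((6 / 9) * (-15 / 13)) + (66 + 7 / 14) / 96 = -311 / 2496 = -0.12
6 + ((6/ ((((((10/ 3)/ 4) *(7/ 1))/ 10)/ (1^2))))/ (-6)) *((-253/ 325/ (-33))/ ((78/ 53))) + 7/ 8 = 6.85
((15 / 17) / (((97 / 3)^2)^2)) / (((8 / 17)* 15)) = 81 / 708234248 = 0.00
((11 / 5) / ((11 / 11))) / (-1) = -11 / 5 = -2.20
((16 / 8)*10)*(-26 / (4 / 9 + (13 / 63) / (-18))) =-589680 / 491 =-1200.98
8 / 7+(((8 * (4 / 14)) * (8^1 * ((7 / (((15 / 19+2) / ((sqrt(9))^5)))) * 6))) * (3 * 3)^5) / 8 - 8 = 183206842032 / 371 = 493818981.22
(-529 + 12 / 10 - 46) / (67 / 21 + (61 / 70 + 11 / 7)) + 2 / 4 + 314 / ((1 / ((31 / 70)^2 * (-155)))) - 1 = -399460434 / 41405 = -9647.64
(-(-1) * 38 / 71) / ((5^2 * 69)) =38 / 122475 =0.00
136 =136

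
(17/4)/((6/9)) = 51/8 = 6.38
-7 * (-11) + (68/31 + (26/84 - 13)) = 66.50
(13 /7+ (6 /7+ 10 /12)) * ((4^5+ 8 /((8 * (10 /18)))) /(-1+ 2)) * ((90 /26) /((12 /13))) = 13646.80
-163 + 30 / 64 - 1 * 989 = -1151.53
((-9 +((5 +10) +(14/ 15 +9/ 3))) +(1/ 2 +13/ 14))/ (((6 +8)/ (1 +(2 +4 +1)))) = 4772/ 735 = 6.49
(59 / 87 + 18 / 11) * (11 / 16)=2215 / 1392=1.59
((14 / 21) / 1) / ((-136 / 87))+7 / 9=215 / 612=0.35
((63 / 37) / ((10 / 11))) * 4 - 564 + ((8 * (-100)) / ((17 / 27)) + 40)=-1787.10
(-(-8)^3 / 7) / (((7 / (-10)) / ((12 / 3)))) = -20480 / 49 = -417.96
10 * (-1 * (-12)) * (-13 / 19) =-1560 / 19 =-82.11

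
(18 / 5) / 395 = 18 / 1975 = 0.01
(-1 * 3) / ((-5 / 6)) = 18 / 5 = 3.60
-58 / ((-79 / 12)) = 696 / 79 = 8.81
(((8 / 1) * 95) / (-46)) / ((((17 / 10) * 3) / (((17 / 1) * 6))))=-7600 / 23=-330.43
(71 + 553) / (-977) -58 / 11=-63530 / 10747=-5.91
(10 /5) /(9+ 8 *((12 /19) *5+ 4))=38 /1259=0.03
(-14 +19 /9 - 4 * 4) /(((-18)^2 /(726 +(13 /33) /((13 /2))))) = -1503490 /24057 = -62.50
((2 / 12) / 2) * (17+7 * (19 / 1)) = 12.50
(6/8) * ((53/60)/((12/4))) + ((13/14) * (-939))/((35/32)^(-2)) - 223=-38887151/30720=-1265.86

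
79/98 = 0.81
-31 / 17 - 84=-1459 / 17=-85.82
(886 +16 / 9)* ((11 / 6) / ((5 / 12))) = 35156 / 9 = 3906.22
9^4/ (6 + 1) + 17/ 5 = 32924/ 35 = 940.69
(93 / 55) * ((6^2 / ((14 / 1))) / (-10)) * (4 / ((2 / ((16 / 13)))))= -26784 / 25025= -1.07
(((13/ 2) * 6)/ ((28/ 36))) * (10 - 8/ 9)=3198/ 7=456.86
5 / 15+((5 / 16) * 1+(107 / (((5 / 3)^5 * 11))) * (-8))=-8918759 / 1650000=-5.41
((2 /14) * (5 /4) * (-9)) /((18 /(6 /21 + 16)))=-285 /196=-1.45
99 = 99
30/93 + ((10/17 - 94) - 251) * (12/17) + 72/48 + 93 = -2657089/17918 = -148.29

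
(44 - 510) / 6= -77.67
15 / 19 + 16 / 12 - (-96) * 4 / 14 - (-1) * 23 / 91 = 154594 / 5187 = 29.80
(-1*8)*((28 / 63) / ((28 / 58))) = -464 / 63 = -7.37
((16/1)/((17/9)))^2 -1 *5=19291/289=66.75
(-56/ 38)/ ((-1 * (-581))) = -4/ 1577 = -0.00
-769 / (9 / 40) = -30760 / 9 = -3417.78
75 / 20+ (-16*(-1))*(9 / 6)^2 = 159 / 4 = 39.75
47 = 47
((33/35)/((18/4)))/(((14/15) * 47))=11/2303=0.00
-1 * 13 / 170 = -13 / 170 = -0.08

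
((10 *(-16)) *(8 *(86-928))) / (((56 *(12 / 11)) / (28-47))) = -7039120 / 21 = -335196.19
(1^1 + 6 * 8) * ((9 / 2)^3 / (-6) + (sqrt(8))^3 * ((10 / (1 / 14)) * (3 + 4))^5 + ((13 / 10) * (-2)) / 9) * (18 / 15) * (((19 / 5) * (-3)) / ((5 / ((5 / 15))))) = -914021217550543495.04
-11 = -11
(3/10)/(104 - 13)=3/910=0.00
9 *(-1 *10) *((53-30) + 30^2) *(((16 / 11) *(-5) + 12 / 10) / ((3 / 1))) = 168153.82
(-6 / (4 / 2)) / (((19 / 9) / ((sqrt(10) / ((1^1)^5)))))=-27* sqrt(10) / 19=-4.49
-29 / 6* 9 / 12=-3.62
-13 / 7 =-1.86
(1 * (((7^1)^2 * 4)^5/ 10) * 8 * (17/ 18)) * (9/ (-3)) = -9834658269184/ 15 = -655643884612.27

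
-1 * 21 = -21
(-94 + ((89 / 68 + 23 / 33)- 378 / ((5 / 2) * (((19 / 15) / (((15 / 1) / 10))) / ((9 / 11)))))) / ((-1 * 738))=10168337 / 31465368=0.32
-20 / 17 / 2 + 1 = 7 / 17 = 0.41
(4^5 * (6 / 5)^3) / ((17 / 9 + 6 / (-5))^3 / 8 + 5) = 1289945088 / 3674791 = 351.03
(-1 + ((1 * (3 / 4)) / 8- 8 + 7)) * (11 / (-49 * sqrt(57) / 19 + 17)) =216733 / 54784 + 32879 * sqrt(57) / 54784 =8.49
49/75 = 0.65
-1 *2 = -2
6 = 6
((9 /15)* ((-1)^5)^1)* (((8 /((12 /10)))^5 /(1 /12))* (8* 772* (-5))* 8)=632422400000 /27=23423051851.85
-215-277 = -492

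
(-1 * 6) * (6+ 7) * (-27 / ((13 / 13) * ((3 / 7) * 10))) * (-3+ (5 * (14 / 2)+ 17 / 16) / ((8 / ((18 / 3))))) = 3781323 / 320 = 11816.63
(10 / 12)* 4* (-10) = -100 / 3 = -33.33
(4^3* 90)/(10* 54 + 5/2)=2304/217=10.62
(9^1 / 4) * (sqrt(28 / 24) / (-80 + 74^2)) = 3 * sqrt(42) / 43168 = 0.00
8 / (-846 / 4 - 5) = -16 / 433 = -0.04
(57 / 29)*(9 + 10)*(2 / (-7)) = -10.67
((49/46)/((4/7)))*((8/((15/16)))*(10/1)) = 10976/69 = 159.07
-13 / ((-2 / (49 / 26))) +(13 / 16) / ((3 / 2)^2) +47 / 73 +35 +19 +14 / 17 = 1520737 / 22338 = 68.08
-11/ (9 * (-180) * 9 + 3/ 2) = 22/ 29157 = 0.00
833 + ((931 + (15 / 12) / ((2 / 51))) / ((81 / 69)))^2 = 31427719009 / 46656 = 673605.09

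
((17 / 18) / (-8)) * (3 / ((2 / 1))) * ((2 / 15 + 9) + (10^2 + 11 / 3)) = -799 / 40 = -19.98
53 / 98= 0.54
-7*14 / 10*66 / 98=-33 / 5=-6.60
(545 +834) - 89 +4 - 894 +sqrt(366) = sqrt(366) +400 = 419.13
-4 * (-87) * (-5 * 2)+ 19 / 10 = -34781 / 10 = -3478.10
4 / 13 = 0.31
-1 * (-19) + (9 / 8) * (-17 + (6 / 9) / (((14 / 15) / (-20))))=-907 / 56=-16.20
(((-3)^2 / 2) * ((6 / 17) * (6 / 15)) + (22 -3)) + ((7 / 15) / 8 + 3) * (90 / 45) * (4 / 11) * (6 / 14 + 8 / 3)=1562152 / 58905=26.52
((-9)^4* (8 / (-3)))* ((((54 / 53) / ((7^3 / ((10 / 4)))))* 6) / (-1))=14171760 / 18179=779.57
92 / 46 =2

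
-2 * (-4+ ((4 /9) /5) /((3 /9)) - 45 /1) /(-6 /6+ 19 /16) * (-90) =-46784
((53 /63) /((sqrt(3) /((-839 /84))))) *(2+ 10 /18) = -1022741 *sqrt(3) /142884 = -12.40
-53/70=-0.76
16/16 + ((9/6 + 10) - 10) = 2.50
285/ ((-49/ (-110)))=31350/ 49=639.80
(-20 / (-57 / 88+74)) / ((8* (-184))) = 11 / 59386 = 0.00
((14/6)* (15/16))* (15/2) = 16.41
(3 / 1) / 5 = 3 / 5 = 0.60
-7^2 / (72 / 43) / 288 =-2107 / 20736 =-0.10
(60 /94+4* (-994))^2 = 34909932964 /2209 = 15803500.66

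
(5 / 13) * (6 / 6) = 5 / 13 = 0.38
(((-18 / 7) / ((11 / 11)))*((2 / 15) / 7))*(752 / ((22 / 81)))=-365472 / 2695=-135.61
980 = 980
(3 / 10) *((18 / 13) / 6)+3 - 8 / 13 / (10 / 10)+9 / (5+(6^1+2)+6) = 7231 / 2470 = 2.93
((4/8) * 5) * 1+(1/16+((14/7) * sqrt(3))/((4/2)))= sqrt(3)+41/16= 4.29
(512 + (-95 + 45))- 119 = 343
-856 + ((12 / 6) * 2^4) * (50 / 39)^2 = -1221976 / 1521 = -803.40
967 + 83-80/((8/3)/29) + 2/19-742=-10676/19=-561.89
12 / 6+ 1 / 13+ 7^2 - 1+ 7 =742 / 13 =57.08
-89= -89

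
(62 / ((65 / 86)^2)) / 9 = 458552 / 38025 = 12.06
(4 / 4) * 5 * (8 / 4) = 10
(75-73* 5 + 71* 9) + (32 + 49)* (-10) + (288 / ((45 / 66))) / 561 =-39121 / 85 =-460.25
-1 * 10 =-10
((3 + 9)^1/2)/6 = 1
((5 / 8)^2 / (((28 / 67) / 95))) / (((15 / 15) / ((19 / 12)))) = 3023375 / 21504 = 140.60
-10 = -10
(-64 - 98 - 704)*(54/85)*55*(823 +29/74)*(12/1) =-298980764.30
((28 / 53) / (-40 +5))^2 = 16 / 70225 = 0.00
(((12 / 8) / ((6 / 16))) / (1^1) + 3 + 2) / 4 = 9 / 4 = 2.25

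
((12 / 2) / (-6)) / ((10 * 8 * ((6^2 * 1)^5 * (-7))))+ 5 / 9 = 18811699201 / 33861058560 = 0.56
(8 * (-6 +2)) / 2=-16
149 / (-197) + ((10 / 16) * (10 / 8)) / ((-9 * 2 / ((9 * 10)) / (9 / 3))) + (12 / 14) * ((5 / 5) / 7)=-3815683 / 308896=-12.35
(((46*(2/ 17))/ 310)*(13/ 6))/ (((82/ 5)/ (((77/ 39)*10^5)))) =88550000/ 194463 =455.36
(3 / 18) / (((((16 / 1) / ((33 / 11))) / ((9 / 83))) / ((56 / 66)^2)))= 49 / 20086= 0.00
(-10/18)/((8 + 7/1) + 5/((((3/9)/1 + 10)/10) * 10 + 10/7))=-247/6858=-0.04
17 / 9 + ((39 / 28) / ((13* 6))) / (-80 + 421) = 324641 / 171864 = 1.89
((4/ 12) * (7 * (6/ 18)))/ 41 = 7/ 369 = 0.02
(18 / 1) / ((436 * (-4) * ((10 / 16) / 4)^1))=-36 / 545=-0.07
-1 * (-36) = 36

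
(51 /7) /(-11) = -51 /77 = -0.66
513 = 513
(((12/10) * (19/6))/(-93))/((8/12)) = -19/310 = -0.06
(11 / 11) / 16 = 1 / 16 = 0.06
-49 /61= -0.80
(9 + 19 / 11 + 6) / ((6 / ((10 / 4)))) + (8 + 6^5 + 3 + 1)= 257234 / 33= 7794.97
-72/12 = -6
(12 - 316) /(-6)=152 /3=50.67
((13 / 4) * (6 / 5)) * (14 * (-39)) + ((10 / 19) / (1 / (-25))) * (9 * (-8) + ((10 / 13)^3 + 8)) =-269927721 / 208715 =-1293.28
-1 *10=-10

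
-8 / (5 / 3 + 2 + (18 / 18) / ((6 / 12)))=-24 / 17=-1.41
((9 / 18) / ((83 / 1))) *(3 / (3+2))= 3 / 830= 0.00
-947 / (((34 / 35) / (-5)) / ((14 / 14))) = 165725 / 34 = 4874.26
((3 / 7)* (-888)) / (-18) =148 / 7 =21.14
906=906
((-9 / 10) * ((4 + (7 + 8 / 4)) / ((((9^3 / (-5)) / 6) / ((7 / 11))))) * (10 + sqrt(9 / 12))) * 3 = 9.99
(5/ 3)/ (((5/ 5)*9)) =5/ 27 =0.19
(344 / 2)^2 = 29584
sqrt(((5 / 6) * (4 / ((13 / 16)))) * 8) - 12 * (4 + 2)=-72 + 16 * sqrt(195) / 39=-66.27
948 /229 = 4.14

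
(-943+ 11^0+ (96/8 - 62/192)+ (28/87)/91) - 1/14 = -78569643/84448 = -930.39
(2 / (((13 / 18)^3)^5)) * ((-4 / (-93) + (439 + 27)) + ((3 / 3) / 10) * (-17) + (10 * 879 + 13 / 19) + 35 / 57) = 367798018014996825532760064 / 150742454926497279365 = 2439909.97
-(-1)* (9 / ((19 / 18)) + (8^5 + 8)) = 622906 / 19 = 32784.53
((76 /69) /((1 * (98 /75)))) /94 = 475 /52969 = 0.01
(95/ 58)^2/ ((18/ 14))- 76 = -2237801/ 30276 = -73.91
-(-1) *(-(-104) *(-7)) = -728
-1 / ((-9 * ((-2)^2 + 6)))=1 / 90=0.01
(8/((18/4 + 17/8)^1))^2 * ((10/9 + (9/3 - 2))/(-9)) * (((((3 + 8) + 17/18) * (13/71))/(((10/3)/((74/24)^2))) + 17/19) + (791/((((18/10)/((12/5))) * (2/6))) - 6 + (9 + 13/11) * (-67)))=-4074707145152/4797904023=-849.27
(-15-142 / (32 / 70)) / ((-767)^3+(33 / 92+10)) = 59915 / 83024048086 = 0.00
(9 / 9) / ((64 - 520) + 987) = 1 / 531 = 0.00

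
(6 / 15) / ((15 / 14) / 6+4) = 56 / 585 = 0.10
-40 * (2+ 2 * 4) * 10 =-4000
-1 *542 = -542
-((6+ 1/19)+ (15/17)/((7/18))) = -18815/2261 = -8.32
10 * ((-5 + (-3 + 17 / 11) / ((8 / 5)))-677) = -75120 / 11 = -6829.09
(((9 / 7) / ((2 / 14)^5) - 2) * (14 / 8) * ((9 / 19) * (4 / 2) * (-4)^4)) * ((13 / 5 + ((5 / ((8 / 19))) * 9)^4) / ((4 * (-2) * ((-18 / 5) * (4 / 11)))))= 4445490320987208647 / 38912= 114244714252343.97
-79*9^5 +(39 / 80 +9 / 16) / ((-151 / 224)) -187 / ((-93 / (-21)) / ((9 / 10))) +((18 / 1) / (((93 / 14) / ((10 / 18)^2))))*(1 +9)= -5895829940531 / 1263870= -4664902.20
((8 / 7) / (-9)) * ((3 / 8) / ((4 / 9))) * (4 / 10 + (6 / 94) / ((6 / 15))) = -789 / 13160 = -0.06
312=312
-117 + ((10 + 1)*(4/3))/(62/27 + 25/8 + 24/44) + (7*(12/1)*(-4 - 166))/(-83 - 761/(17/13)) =-621438176/6677367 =-93.07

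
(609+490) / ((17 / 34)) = 2198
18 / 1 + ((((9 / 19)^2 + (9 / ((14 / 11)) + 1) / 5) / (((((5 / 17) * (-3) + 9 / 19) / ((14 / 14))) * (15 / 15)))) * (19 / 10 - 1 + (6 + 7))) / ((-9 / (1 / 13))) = 3807085669 / 205405200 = 18.53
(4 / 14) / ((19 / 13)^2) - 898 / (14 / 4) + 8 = -89686 / 361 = -248.44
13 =13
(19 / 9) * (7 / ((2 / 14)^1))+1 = 940 / 9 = 104.44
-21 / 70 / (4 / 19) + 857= 34223 / 40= 855.58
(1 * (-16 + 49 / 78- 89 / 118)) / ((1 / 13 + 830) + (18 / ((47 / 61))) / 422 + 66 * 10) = -183990101 / 17001676944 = -0.01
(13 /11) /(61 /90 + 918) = 1170 /909491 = 0.00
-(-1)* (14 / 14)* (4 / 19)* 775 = 3100 / 19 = 163.16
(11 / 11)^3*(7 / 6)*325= 2275 / 6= 379.17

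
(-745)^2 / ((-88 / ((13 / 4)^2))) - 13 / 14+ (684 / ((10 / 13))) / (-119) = -66627.17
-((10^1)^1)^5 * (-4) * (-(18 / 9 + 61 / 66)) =-38600000 / 33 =-1169696.97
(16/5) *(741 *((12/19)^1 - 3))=-5616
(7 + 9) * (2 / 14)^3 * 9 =144 / 343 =0.42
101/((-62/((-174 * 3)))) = 850.35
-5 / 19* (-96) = 480 / 19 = 25.26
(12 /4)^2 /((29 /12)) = 108 /29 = 3.72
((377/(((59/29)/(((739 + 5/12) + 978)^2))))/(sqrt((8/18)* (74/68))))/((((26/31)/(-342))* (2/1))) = -17058650041011* sqrt(1258)/3776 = -160233380278.19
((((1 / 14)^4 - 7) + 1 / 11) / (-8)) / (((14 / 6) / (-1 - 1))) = -8758815 / 11832128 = -0.74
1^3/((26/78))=3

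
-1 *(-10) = 10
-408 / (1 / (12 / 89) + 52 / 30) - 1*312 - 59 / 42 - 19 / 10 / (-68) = -311817881 / 871080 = -357.97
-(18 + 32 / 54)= -502 / 27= -18.59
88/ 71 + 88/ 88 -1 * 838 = -59339/ 71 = -835.76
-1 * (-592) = 592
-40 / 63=-0.63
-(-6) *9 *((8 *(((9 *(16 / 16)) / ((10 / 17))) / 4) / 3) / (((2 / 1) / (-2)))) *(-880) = 484704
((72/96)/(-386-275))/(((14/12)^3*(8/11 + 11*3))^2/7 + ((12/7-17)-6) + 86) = -29638224/12394200363757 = -0.00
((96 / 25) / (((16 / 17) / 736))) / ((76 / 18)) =337824 / 475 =711.21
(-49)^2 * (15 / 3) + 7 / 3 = 36022 / 3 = 12007.33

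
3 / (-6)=-1 / 2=-0.50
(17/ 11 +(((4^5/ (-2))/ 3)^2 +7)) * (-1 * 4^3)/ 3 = -184603520/ 297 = -621560.67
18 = 18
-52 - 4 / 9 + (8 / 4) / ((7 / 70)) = -292 / 9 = -32.44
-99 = -99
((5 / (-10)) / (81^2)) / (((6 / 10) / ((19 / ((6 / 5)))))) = -475 / 236196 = -0.00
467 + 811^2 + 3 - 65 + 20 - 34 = 658112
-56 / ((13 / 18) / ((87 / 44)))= -21924 / 143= -153.31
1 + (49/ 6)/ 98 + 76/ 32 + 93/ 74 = 4187/ 888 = 4.72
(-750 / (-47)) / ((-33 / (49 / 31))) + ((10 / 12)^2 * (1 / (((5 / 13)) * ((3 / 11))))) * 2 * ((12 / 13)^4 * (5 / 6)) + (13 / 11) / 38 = 9737767477 / 1338030122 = 7.28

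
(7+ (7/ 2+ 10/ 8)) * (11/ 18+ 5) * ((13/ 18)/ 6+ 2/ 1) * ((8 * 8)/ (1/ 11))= 23915386/ 243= 98417.23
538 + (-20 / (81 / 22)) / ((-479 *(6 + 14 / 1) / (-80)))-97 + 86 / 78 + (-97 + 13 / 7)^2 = 234649307566 / 24714963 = 9494.22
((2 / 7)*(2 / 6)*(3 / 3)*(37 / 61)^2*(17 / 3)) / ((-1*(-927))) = 0.00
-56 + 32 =-24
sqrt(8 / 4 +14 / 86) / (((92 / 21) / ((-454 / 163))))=-0.93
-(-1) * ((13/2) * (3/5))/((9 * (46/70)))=91/138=0.66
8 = 8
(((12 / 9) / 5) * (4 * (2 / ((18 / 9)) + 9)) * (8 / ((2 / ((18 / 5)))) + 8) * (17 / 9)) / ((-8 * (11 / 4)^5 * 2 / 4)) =-15597568 / 21741885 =-0.72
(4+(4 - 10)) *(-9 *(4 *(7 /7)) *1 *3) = 216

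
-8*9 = -72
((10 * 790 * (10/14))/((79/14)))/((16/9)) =1125/2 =562.50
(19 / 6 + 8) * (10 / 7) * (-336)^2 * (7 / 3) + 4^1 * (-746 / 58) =121863468 / 29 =4202188.55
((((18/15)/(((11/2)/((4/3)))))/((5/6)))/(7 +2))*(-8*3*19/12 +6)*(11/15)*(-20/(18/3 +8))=2048/1575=1.30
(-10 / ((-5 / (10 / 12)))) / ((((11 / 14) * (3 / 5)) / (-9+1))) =-2800 / 99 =-28.28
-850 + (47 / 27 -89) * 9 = -4906 / 3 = -1635.33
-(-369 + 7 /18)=6635 /18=368.61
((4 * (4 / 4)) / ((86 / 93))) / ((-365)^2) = 186 / 5728675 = 0.00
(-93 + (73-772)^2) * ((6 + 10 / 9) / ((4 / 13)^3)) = 357750692 / 3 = 119250230.67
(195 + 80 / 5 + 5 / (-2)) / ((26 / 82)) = 17097 / 26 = 657.58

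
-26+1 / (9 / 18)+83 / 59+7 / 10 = -12917 / 590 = -21.89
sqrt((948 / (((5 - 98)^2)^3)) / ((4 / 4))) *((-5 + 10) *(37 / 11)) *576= 23680 *sqrt(237) / 983103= 0.37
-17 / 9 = -1.89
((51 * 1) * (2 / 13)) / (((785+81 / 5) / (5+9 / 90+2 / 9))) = 8143 / 156234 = 0.05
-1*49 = -49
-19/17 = -1.12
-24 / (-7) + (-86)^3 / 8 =-556525 / 7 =-79503.57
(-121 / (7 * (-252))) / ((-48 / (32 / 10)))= -121 / 26460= -0.00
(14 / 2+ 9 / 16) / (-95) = -121 / 1520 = -0.08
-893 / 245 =-3.64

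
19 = 19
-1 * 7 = -7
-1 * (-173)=173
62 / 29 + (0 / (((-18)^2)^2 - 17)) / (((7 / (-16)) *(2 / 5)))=62 / 29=2.14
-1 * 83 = -83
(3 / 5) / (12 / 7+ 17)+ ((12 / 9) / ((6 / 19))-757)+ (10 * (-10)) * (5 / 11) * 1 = -51759296 / 64845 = -798.20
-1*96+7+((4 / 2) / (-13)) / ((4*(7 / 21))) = -2317 / 26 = -89.12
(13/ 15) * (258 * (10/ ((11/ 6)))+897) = 109837/ 55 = 1997.04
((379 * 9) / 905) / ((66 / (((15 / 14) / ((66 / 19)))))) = 21603 / 1226456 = 0.02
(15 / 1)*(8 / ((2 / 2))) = 120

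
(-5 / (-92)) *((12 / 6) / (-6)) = -5 / 276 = -0.02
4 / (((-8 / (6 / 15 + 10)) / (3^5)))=-6318 / 5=-1263.60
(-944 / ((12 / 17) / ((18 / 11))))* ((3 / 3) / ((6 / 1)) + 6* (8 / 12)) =-100300 / 11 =-9118.18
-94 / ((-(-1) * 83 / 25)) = -2350 / 83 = -28.31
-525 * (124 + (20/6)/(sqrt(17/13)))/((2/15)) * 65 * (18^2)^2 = -3331544580000 - 89557650000 * sqrt(221)/17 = -3409860473044.02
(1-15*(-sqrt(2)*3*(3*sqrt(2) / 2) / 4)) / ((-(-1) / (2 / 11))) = 139 / 22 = 6.32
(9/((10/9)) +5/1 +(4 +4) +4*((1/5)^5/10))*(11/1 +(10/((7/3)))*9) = 32686359/31250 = 1045.96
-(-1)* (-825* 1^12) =-825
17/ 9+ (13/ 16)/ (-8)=2059/ 1152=1.79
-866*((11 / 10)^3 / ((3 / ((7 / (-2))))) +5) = -8955739 / 3000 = -2985.25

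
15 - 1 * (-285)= 300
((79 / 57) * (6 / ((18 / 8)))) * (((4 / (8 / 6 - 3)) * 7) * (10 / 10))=-17696 / 285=-62.09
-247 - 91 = -338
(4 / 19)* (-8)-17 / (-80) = -2237 / 1520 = -1.47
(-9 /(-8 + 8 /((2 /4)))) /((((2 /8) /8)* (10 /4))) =-72 /5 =-14.40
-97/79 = -1.23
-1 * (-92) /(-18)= -46 /9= -5.11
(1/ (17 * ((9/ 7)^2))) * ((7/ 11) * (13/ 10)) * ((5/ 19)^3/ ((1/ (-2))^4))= 0.01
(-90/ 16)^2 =2025/ 64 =31.64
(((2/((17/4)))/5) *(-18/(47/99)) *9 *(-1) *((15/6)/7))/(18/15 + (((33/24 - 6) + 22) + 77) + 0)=2566080/21382039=0.12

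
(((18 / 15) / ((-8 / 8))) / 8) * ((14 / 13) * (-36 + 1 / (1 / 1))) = 147 / 26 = 5.65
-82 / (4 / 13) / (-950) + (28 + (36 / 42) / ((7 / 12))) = 2769717 / 93100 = 29.75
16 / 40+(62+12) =372 / 5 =74.40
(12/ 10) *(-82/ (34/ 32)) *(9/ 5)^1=-70848/ 425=-166.70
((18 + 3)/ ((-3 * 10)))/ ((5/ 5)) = -7/ 10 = -0.70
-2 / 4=-1 / 2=-0.50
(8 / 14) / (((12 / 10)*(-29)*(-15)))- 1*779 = -1423231 / 1827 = -779.00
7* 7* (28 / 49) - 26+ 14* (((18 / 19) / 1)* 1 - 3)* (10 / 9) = -1706 / 57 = -29.93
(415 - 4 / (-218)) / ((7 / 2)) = 90474 / 763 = 118.58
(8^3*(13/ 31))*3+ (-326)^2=3314524/ 31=106920.13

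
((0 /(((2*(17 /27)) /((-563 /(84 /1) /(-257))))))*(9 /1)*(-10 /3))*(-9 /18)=0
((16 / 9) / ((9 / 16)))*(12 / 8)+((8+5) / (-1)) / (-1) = 479 / 27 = 17.74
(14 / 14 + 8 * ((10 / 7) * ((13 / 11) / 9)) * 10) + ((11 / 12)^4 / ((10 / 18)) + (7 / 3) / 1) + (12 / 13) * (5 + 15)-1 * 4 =130971187 / 3843840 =34.07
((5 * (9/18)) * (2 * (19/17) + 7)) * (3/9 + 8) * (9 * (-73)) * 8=-17191500/17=-1011264.71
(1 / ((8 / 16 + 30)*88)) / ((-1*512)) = -1 / 1374208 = -0.00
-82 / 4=-41 / 2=-20.50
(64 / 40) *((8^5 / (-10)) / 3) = -131072 / 75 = -1747.63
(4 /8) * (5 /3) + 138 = 833 /6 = 138.83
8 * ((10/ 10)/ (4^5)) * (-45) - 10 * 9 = -11565/ 128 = -90.35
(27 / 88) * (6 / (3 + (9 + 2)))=81 / 616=0.13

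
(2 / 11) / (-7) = -2 / 77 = -0.03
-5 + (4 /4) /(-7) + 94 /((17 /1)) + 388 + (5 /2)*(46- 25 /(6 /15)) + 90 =208077 /476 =437.14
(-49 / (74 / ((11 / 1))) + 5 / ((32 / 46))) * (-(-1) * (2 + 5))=-399 / 592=-0.67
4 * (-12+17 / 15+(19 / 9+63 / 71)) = -100556 / 3195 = -31.47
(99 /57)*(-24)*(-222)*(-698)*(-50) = 6136257600 /19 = 322960926.32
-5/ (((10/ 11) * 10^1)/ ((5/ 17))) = -11/ 68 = -0.16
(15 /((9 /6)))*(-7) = -70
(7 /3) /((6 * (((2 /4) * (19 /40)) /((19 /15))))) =56 /27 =2.07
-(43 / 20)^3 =-79507 / 8000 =-9.94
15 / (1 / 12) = 180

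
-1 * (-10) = 10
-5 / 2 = -2.50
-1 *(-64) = 64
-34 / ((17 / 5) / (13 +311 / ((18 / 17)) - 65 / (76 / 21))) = -987565 / 342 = -2887.62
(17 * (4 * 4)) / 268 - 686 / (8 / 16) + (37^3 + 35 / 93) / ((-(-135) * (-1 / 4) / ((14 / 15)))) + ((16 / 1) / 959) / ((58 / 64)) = -972643431782608 / 350912940525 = -2771.75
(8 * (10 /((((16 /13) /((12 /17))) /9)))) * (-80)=-561600 /17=-33035.29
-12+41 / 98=-1135 / 98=-11.58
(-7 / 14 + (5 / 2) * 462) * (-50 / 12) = -57725 / 12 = -4810.42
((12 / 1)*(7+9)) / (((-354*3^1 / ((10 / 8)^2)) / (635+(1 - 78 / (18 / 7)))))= -90850 / 531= -171.09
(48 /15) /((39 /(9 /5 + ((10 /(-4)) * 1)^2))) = 644 /975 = 0.66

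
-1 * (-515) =515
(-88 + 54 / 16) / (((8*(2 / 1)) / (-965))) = 653305 / 128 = 5103.95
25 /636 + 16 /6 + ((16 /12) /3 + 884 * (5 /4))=2114351 /1908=1108.15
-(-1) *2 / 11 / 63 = 2 / 693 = 0.00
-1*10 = -10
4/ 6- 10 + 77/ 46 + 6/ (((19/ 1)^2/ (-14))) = -393169/ 49818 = -7.89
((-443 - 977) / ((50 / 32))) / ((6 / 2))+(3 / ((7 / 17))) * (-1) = -32573 / 105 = -310.22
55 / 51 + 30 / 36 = 65 / 34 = 1.91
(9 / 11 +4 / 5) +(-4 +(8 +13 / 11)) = 34 / 5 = 6.80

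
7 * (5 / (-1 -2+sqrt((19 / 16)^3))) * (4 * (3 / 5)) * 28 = -28901376 / 30005 -2860032 * sqrt(19) / 30005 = -1378.70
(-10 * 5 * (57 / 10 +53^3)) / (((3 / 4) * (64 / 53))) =-8219565.73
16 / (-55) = -16 / 55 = -0.29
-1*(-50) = 50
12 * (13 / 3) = 52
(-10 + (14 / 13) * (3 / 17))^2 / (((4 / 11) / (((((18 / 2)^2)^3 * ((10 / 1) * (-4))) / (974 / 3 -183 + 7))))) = -412152137559360 / 10891543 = -37841482.84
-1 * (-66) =66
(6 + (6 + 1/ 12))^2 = 21025/ 144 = 146.01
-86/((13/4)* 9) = -344/117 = -2.94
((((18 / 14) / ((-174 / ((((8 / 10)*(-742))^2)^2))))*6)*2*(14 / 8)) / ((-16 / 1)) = 21824691702912 / 18125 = 1204120921.54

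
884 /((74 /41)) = 18122 /37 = 489.78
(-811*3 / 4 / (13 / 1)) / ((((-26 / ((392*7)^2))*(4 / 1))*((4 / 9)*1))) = 2576160153 / 338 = 7621775.60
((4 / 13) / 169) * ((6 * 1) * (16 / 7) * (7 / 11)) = 384 / 24167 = 0.02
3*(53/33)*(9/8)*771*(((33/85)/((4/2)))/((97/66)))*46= 837405459/32980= 25391.31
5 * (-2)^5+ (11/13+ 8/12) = -6181/39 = -158.49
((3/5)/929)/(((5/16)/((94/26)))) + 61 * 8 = 147341656/301925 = 488.01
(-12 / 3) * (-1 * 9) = 36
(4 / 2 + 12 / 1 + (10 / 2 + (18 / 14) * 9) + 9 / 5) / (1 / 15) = 3399 / 7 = 485.57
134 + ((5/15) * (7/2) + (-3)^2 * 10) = 1351/6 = 225.17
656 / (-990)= -328 / 495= -0.66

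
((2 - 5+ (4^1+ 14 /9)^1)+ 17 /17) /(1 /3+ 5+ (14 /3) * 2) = 8 /33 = 0.24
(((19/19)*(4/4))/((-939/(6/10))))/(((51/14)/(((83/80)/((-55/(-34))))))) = -0.00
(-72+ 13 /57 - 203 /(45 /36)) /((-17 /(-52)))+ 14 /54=-31222547 /43605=-716.03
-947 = -947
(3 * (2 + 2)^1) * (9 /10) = 54 /5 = 10.80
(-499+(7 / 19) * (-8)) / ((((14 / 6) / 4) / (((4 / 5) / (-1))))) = 457776 / 665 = 688.38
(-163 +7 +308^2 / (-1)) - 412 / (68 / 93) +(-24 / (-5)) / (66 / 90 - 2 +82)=-1967775685 / 20587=-95583.41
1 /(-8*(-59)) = 1 /472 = 0.00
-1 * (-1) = 1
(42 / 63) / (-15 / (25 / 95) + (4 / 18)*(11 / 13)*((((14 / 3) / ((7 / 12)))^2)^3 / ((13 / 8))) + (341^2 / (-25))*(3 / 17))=215475 / 9520467386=0.00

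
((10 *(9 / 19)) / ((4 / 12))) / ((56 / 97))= 13095 / 532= 24.61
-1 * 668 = -668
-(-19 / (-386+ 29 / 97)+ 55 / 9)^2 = -5902234276 / 155525841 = -37.95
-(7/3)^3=-343/27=-12.70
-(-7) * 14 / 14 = 7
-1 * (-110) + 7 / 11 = 110.64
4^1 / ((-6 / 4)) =-8 / 3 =-2.67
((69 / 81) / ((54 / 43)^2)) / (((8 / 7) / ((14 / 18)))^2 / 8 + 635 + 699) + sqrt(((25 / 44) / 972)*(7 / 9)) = 102107327 / 252224418024 + 5*sqrt(231) / 3564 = 0.02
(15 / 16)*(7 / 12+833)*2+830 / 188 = 2357345 / 1504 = 1567.38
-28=-28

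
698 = 698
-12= -12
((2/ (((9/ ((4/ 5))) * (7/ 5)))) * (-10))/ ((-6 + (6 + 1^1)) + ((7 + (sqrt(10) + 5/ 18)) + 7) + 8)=-0.05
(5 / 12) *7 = 35 / 12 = 2.92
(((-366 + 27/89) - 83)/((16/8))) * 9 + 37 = -176410/89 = -1982.13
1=1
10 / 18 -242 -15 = -2308 / 9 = -256.44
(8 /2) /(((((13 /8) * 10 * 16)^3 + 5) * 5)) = 4 /87880025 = 0.00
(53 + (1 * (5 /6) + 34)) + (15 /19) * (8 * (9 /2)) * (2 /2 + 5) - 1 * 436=-20251 /114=-177.64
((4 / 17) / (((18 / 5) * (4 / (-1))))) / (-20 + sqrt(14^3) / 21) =5 * sqrt(14) / 180744 + 25 / 30124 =0.00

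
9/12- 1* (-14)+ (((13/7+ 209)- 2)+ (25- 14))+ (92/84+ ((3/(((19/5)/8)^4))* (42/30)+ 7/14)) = 3488866961/10946964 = 318.71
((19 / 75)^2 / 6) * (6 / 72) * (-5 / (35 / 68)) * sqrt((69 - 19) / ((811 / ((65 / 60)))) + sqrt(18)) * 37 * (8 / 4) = -227069 * sqrt(1581450 + 71033868 * sqrt(2)) / 1724388750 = -1.33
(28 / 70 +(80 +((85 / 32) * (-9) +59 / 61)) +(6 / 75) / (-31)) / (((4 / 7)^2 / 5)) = 879.83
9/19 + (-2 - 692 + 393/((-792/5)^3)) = -2182081151317/3146356224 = -693.53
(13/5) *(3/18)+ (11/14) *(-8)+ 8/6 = -949/210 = -4.52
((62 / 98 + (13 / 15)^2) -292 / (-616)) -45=-10464143 / 242550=-43.14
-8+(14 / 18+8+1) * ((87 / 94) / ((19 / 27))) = 4340 / 893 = 4.86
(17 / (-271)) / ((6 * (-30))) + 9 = 439037 / 48780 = 9.00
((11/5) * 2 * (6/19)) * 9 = 1188/95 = 12.51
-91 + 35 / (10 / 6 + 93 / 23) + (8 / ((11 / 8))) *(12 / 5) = -1536553 / 21670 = -70.91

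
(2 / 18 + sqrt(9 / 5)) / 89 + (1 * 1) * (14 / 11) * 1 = 3 * sqrt(5) / 445 + 11225 / 8811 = 1.29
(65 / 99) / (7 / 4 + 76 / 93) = 1612 / 6303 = 0.26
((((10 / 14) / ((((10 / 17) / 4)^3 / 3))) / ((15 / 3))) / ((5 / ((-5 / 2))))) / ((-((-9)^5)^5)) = -19652 / 209386913076790338391322625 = -0.00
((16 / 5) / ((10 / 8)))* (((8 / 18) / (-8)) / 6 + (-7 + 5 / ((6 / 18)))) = 13808 / 675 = 20.46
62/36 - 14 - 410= -7601/18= -422.28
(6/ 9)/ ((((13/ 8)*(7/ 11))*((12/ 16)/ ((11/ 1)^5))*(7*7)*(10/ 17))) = 4802.92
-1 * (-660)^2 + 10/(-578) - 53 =-125903722/289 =-435653.02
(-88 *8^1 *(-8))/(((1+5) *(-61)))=-2816/183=-15.39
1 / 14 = 0.07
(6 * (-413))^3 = -15216119352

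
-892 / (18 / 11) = -4906 / 9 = -545.11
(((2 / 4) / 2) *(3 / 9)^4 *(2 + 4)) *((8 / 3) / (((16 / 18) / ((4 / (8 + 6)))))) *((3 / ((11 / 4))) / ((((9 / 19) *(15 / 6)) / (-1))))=-152 / 10395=-0.01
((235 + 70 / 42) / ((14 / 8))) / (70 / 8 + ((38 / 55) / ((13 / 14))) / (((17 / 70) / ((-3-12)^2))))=0.19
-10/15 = -2/3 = -0.67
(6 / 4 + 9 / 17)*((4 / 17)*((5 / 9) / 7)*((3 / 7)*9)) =2070 / 14161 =0.15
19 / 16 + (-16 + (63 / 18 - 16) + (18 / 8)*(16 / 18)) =-405 / 16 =-25.31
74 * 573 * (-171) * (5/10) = -3625371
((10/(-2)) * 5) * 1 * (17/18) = -425/18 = -23.61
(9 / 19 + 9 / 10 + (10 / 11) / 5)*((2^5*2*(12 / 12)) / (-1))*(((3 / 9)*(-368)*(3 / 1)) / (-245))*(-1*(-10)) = -76567552 / 51205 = -1495.31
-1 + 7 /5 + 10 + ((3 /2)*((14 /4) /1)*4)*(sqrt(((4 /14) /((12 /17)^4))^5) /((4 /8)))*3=189.41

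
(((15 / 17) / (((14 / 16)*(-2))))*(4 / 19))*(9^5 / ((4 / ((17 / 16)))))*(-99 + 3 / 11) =480954105 / 2926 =164372.56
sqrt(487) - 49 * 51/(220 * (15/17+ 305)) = -42483/1144000+ sqrt(487) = 22.03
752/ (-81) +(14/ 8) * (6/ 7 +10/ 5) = -347/ 81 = -4.28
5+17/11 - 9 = -27/11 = -2.45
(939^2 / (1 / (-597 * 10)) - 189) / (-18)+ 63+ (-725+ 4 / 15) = 292436813.77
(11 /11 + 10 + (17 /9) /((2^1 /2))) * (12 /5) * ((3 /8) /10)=29 /25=1.16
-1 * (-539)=539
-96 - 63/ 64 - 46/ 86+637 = 1484651/ 2752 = 539.48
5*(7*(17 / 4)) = 595 / 4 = 148.75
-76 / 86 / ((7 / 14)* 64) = -19 / 688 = -0.03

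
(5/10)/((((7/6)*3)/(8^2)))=64/7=9.14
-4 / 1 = -4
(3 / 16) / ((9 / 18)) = 0.38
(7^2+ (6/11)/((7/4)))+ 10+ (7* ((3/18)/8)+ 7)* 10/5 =136019/1848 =73.60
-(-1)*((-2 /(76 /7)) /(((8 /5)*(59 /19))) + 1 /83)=-1961 /78352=-0.03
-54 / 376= -0.14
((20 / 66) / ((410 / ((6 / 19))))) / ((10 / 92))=92 / 42845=0.00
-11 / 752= -0.01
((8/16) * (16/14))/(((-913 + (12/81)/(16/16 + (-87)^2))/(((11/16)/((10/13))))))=-2922777/5225025848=-0.00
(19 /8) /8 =19 /64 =0.30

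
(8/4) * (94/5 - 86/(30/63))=-1618/5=-323.60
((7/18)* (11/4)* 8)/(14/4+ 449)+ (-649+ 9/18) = -10563757/16290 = -648.48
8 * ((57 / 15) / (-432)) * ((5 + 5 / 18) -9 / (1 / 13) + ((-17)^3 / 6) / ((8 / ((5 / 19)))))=379367 / 38880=9.76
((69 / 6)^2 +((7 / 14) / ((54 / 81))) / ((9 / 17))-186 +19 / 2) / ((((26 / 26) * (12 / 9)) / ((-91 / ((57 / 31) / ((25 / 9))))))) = 18124925 / 4104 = 4416.40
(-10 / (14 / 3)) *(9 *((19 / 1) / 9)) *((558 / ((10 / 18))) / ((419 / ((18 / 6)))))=-858762 / 2933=-292.79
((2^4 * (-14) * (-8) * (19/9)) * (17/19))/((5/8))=243712/45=5415.82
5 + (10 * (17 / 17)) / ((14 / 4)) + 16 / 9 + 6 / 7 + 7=1102 / 63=17.49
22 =22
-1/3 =-0.33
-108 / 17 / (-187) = 108 / 3179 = 0.03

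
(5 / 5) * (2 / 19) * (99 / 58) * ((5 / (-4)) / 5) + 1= 2105 / 2204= 0.96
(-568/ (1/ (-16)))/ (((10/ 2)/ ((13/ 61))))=118144/ 305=387.36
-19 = -19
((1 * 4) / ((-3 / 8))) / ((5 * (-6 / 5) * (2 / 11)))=88 / 9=9.78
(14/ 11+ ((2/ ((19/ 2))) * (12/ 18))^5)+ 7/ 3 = 23867478709/ 6618612627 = 3.61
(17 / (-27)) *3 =-17 / 9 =-1.89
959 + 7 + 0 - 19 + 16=963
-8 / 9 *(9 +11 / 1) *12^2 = -2560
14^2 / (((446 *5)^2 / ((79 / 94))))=3871 / 116863150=0.00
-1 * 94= -94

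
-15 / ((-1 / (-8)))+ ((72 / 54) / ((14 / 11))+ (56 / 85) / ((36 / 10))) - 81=-213953 / 1071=-199.77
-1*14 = -14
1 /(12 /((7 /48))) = 7 /576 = 0.01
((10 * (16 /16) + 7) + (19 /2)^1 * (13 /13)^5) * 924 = 24486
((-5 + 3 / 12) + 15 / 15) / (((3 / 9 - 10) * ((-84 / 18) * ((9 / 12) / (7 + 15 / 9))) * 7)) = -195 / 1421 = -0.14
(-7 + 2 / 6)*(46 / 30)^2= -2116 / 135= -15.67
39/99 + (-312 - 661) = -32096/33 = -972.61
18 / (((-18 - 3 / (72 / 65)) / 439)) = -189648 / 497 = -381.59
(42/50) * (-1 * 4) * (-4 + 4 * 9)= -2688/25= -107.52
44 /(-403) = -44 /403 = -0.11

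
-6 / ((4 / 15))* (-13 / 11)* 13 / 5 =1521 / 22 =69.14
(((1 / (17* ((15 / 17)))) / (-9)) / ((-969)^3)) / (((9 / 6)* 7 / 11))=22 / 2579433847515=0.00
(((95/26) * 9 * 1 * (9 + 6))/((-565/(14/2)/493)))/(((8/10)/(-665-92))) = 33504119775/11752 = 2850929.18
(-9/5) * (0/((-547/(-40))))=0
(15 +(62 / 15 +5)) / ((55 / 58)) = 20996 / 825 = 25.45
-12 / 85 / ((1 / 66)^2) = -52272 / 85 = -614.96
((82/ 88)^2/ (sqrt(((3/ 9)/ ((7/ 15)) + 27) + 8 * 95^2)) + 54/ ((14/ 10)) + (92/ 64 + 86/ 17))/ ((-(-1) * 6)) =1681 * sqrt(3539158)/ 5872979904 + 28603/ 3808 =7.51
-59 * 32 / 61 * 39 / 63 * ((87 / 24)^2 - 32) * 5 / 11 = 164.25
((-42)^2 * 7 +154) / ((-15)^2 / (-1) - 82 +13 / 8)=-14288 / 349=-40.94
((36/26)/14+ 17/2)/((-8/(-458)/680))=30462725/91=334755.22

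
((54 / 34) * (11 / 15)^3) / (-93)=-1331 / 197625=-0.01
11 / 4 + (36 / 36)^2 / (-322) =1769 / 644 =2.75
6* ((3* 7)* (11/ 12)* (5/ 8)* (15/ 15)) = 1155/ 16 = 72.19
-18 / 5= -3.60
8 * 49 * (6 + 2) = 3136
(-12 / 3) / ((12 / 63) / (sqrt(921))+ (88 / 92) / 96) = -246.30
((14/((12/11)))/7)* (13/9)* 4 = 286/27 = 10.59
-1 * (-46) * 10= 460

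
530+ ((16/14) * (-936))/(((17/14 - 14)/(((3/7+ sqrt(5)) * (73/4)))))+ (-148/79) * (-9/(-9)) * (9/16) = 468534967/395948+ 273312 * sqrt(5)/179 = 4597.54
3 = 3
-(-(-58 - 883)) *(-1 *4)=3764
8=8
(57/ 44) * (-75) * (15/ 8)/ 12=-21375/ 1408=-15.18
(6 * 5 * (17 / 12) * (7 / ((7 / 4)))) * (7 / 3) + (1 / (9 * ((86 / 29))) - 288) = 84137 / 774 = 108.70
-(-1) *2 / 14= 1 / 7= 0.14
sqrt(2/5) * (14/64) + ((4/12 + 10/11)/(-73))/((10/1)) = -41/24090 + 7 * sqrt(10)/160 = 0.14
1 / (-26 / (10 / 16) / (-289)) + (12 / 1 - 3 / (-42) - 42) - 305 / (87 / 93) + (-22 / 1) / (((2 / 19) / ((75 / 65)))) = -24919329 / 42224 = -590.17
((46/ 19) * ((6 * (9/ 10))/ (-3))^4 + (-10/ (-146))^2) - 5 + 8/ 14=9298609218/ 442973125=20.99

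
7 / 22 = 0.32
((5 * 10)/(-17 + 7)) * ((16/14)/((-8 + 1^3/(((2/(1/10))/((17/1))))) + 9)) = -800/259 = -3.09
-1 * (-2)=2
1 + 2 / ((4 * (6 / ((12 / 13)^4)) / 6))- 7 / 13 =23550 / 28561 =0.82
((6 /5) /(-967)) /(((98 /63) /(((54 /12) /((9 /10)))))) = -27 /6769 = -0.00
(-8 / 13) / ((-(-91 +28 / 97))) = -776 / 114387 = -0.01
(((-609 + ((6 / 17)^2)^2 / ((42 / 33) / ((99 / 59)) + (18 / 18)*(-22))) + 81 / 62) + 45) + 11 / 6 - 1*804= -61308435442624 / 44919180699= -1364.86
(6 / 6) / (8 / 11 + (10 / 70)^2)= 1.34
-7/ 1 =-7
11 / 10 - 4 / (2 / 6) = -109 / 10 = -10.90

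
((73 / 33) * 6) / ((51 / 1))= 146 / 561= 0.26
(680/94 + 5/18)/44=6355/37224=0.17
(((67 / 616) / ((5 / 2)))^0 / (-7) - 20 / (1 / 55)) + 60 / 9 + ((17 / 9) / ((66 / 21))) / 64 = -96994879 / 88704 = -1093.47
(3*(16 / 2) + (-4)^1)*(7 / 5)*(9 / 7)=36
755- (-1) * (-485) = 270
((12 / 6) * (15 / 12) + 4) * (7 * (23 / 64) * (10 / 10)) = 2093 / 128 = 16.35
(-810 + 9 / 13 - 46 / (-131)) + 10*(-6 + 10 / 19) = -27946527 / 32357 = -863.69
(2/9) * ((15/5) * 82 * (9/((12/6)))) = 246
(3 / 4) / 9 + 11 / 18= 25 / 36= 0.69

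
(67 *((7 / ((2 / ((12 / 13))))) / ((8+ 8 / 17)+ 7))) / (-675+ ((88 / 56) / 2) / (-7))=-4688124 / 226204459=-0.02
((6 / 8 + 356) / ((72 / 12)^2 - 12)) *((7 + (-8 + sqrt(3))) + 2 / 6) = -1427 / 144 + 1427 *sqrt(3) / 96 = 15.84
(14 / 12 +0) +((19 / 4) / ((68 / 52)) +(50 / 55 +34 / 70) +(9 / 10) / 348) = 5645327 / 911064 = 6.20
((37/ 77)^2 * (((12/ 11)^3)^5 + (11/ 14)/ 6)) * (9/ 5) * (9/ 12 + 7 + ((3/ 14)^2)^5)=12338341749754371033221791733120643/ 1002951934043244539301258747842560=12.30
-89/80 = -1.11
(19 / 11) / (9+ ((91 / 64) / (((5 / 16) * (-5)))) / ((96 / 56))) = 22800 / 111793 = 0.20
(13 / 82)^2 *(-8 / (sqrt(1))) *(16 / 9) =-5408 / 15129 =-0.36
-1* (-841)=841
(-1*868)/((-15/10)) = 1736/3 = 578.67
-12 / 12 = -1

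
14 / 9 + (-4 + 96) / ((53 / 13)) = 11506 / 477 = 24.12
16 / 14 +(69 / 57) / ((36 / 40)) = 2978 / 1197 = 2.49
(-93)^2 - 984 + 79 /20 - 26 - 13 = 7629.95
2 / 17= 0.12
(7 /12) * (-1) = -7 /12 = -0.58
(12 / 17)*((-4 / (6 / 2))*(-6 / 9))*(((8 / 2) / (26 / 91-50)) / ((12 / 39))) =-728 / 4437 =-0.16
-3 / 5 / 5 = -3 / 25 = -0.12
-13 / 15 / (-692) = 13 / 10380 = 0.00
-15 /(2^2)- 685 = -2755 /4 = -688.75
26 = 26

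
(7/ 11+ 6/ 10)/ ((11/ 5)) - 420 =-50752/ 121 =-419.44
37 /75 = 0.49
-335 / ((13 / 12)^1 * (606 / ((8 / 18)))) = -2680 / 11817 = -0.23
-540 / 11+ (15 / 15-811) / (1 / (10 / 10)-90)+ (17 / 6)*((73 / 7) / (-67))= -111383039 / 2754906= -40.43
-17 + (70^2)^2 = 24009983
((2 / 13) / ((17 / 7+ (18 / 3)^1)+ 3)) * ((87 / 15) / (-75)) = -203 / 195000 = -0.00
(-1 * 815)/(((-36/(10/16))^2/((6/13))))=-20375/179712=-0.11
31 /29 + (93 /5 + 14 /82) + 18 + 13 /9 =39.28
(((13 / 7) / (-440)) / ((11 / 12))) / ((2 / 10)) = -39 / 1694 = -0.02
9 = 9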